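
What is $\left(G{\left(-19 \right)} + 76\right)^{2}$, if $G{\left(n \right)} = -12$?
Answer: $4096$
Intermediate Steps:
$\left(G{\left(-19 \right)} + 76\right)^{2} = \left(-12 + 76\right)^{2} = 64^{2} = 4096$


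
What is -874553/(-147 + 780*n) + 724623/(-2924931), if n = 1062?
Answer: -1052716456514/807488626101 ≈ -1.3037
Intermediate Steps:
-874553/(-147 + 780*n) + 724623/(-2924931) = -874553/(-147 + 780*1062) + 724623/(-2924931) = -874553/(-147 + 828360) + 724623*(-1/2924931) = -874553/828213 - 241541/974977 = -1052716456514/807488626101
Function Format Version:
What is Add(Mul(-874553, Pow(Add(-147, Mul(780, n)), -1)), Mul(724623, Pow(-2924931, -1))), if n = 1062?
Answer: Rational(-1052716456514, 807488626101) ≈ -1.3037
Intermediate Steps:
Add(Mul(-874553, Pow(Add(-147, Mul(780, n)), -1)), Mul(724623, Pow(-2924931, -1))) = Add(Mul(-874553, Pow(Add(-147, Mul(780, 1062)), -1)), Mul(724623, Pow(-2924931, -1))) = Add(Mul(-874553, Pow(Add(-147, 828360), -1)), Mul(724623, Rational(-1, 2924931))) = Add(Mul(-874553, Pow(828213, -1)), Rational(-241541, 974977)) = Add(Mul(-874553, Rational(1, 828213)), Rational(-241541, 974977)) = Add(Rational(-874553, 828213), Rational(-241541, 974977)) = Rational(-1052716456514, 807488626101)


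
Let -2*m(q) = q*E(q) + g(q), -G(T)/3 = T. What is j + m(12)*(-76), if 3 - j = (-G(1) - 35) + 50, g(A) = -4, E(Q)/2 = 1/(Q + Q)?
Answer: -129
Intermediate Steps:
G(T) = -3*T
E(Q) = 1/Q (E(Q) = 2/(Q + Q) = 2/((2*Q)) = 2*(1/(2*Q)) = 1/Q)
m(q) = 3/2 (m(q) = -(q/q - 4)/2 = -(1 - 4)/2 = -1/2*(-3) = 3/2)
j = -15 (j = 3 - ((-(-3) - 35) + 50) = 3 - ((-1*(-3) - 35) + 50) = 3 - ((3 - 35) + 50) = 3 - (-32 + 50) = 3 - 1*18 = 3 - 18 = -15)
j + m(12)*(-76) = -15 + (3/2)*(-76) = -15 - 114 = -129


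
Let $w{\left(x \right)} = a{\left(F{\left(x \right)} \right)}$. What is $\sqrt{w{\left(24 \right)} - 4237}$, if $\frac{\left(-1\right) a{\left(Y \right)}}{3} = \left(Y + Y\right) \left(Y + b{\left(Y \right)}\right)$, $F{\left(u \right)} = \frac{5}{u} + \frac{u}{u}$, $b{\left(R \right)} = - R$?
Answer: $i \sqrt{4237} \approx 65.092 i$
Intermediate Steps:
$F{\left(u \right)} = 1 + \frac{5}{u}$ ($F{\left(u \right)} = \frac{5}{u} + 1 = 1 + \frac{5}{u}$)
$a{\left(Y \right)} = 0$ ($a{\left(Y \right)} = - 3 \left(Y + Y\right) \left(Y - Y\right) = - 3 \cdot 2 Y 0 = \left(-3\right) 0 = 0$)
$w{\left(x \right)} = 0$
$\sqrt{w{\left(24 \right)} - 4237} = \sqrt{0 - 4237} = \sqrt{-4237} = i \sqrt{4237}$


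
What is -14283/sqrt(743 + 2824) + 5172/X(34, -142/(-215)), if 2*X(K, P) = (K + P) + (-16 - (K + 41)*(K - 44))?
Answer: 1111980/82631 - 4761*sqrt(3567)/1189 ≈ -225.69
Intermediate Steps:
X(K, P) = -8 + K/2 + P/2 - (-44 + K)*(41 + K)/2 (X(K, P) = ((K + P) + (-16 - (K + 41)*(K - 44)))/2 = ((K + P) + (-16 - (41 + K)*(-44 + K)))/2 = ((K + P) + (-16 - (-44 + K)*(41 + K)))/2 = (-16 + K + P - (-44 + K)*(41 + K))/2 = -8 + K/2 + P/2 - (-44 + K)*(41 + K)/2)
-14283/sqrt(743 + 2824) + 5172/X(34, -142/(-215)) = -14283/sqrt(743 + 2824) + 5172/(894 + (-142/(-215))/2 + 2*34 - 1/2*34**2) = -14283*sqrt(3567)/3567 + 5172/(894 + (-142*(-1/215))/2 + 68 - 1/2*1156) = -4761*sqrt(3567)/1189 + 5172/(894 + (1/2)*(142/215) + 68 - 578) = -4761*sqrt(3567)/1189 + 5172/(894 + 71/215 + 68 - 578) = -4761*sqrt(3567)/1189 + 5172/(82631/215) = -4761*sqrt(3567)/1189 + 5172*(215/82631) = -4761*sqrt(3567)/1189 + 1111980/82631 = 1111980/82631 - 4761*sqrt(3567)/1189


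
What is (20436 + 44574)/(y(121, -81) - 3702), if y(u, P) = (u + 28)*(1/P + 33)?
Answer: 2632905/49133 ≈ 53.587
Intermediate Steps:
y(u, P) = (28 + u)*(33 + 1/P)
(20436 + 44574)/(y(121, -81) - 3702) = (20436 + 44574)/((28 + 121 + 33*(-81)*(28 + 121))/(-81) - 3702) = 65010/(-(28 + 121 + 33*(-81)*149)/81 - 3702) = 65010/(-(28 + 121 - 398277)/81 - 3702) = 65010/(-1/81*(-398128) - 3702) = 65010/(398128/81 - 3702) = 65010/(98266/81) = 65010*(81/98266) = 2632905/49133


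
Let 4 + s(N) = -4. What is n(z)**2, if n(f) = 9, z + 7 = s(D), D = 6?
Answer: 81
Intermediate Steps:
s(N) = -8 (s(N) = -4 - 4 = -8)
z = -15 (z = -7 - 8 = -15)
n(z)**2 = 9**2 = 81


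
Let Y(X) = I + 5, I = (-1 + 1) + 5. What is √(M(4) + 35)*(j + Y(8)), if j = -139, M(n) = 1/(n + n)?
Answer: -129*√562/4 ≈ -764.54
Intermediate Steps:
M(n) = 1/(2*n)
I = 5 (I = 0 + 5 = 5)
Y(X) = 10 (Y(X) = 5 + 5 = 10)
√(M(4) + 35)*(j + Y(8)) = √((½)/4 + 35)*(-139 + 10) = √((½)*(¼) + 35)*(-129) = √(⅛ + 35)*(-129) = √(281/8)*(-129) = (√562/4)*(-129) = -129*√562/4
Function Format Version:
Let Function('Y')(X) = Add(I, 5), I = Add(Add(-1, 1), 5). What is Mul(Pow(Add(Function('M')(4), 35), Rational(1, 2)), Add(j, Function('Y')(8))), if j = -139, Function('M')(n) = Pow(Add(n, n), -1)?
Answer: Mul(Rational(-129, 4), Pow(562, Rational(1, 2))) ≈ -764.54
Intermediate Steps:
Function('M')(n) = Mul(Rational(1, 2), Pow(n, -1)) (Function('M')(n) = Pow(Mul(2, n), -1) = Mul(Rational(1, 2), Pow(n, -1)))
I = 5 (I = Add(0, 5) = 5)
Function('Y')(X) = 10 (Function('Y')(X) = Add(5, 5) = 10)
Mul(Pow(Add(Function('M')(4), 35), Rational(1, 2)), Add(j, Function('Y')(8))) = Mul(Pow(Add(Mul(Rational(1, 2), Pow(4, -1)), 35), Rational(1, 2)), Add(-139, 10)) = Mul(Pow(Add(Mul(Rational(1, 2), Rational(1, 4)), 35), Rational(1, 2)), -129) = Mul(Pow(Add(Rational(1, 8), 35), Rational(1, 2)), -129) = Mul(Pow(Rational(281, 8), Rational(1, 2)), -129) = Mul(Mul(Rational(1, 4), Pow(562, Rational(1, 2))), -129) = Mul(Rational(-129, 4), Pow(562, Rational(1, 2)))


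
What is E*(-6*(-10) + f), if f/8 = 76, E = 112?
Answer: 74816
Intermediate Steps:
f = 608 (f = 8*76 = 608)
E*(-6*(-10) + f) = 112*(-6*(-10) + 608) = 112*(60 + 608) = 112*668 = 74816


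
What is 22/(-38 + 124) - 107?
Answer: -4590/43 ≈ -106.74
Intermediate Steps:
22/(-38 + 124) - 107 = 22/86 - 107 = 22*(1/86) - 107 = 11/43 - 107 = -4590/43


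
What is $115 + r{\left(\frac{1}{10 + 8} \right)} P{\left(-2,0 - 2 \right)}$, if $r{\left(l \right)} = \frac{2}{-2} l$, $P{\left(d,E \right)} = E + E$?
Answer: $\frac{1037}{9} \approx 115.22$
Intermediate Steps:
$P{\left(d,E \right)} = 2 E$
$r{\left(l \right)} = - l$ ($r{\left(l \right)} = 2 \left(- \frac{1}{2}\right) l = - l$)
$115 + r{\left(\frac{1}{10 + 8} \right)} P{\left(-2,0 - 2 \right)} = 115 + - \frac{1}{10 + 8} \cdot 2 \left(0 - 2\right) = 115 + - \frac{1}{18} \cdot 2 \left(-2\right) = 115 + \left(-1\right) \frac{1}{18} \left(-4\right) = 115 - - \frac{2}{9} = 115 + \frac{2}{9} = \frac{1037}{9}$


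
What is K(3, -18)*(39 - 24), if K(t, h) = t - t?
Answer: 0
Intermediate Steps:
K(t, h) = 0
K(3, -18)*(39 - 24) = 0*(39 - 24) = 0*15 = 0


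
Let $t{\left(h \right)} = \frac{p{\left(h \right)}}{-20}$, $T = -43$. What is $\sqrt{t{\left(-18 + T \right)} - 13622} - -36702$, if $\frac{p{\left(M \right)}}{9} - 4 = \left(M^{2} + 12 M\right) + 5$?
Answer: $36702 + \frac{i \sqrt{1497110}}{10} \approx 36702.0 + 122.36 i$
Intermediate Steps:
$p{\left(M \right)} = 81 + 9 M^{2} + 108 M$ ($p{\left(M \right)} = 36 + 9 \left(\left(M^{2} + 12 M\right) + 5\right) = 36 + 9 \left(5 + M^{2} + 12 M\right) = 36 + \left(45 + 9 M^{2} + 108 M\right) = 81 + 9 M^{2} + 108 M$)
$t{\left(h \right)} = - \frac{81}{20} - \frac{27 h}{5} - \frac{9 h^{2}}{20}$ ($t{\left(h \right)} = \frac{81 + 9 h^{2} + 108 h}{-20} = \left(81 + 9 h^{2} + 108 h\right) \left(- \frac{1}{20}\right) = - \frac{81}{20} - \frac{27 h}{5} - \frac{9 h^{2}}{20}$)
$\sqrt{t{\left(-18 + T \right)} - 13622} - -36702 = \sqrt{\left(- \frac{81}{20} - \frac{27 \left(-18 - 43\right)}{5} - \frac{9 \left(-18 - 43\right)^{2}}{20}\right) - 13622} - -36702 = \sqrt{\left(- \frac{81}{20} - - \frac{1647}{5} - \frac{9 \left(-61\right)^{2}}{20}\right) - 13622} + 36702 = \sqrt{\left(- \frac{81}{20} + \frac{1647}{5} - \frac{33489}{20}\right) - 13622} + 36702 = \sqrt{- \frac{13491}{10} - 13622} + 36702 = \sqrt{- \frac{149711}{10}} + 36702 = \frac{i \sqrt{1497110}}{10} + 36702 = 36702 + \frac{i \sqrt{1497110}}{10}$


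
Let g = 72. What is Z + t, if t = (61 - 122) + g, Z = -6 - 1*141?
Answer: -136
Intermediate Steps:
Z = -147 (Z = -6 - 141 = -147)
t = 11 (t = (61 - 122) + 72 = -61 + 72 = 11)
Z + t = -147 + 11 = -136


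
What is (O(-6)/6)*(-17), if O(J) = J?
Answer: 17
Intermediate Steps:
(O(-6)/6)*(-17) = (-6/6)*(-17) = ((1/6)*(-6))*(-17) = -1*(-17) = 17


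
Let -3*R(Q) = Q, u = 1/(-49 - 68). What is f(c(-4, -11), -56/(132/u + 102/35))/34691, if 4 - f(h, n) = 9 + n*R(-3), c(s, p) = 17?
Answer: -1352075/9374167329 ≈ -0.00014423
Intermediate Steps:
u = -1/117 (u = 1/(-117) = -1/117 ≈ -0.0085470)
R(Q) = -Q/3
f(h, n) = -5 - n (f(h, n) = 4 - (9 + n*(-1/3*(-3))) = 4 - (9 + n*1) = 4 - (9 + n) = 4 + (-9 - n) = -5 - n)
f(c(-4, -11), -56/(132/u + 102/35))/34691 = (-5 - (-56)/(132/(-1/117) + 102/35))/34691 = (-5 - (-56)/(132*(-117) + 102*(1/35)))*(1/34691) = (-5 - (-56)/(-15444 + 102/35))*(1/34691) = (-5 - (-56)/(-540438/35))*(1/34691) = (-5 - (-56)*(-35)/540438)*(1/34691) = (-5 - 1*980/270219)*(1/34691) = (-5 - 980/270219)*(1/34691) = -1352075/270219*1/34691 = -1352075/9374167329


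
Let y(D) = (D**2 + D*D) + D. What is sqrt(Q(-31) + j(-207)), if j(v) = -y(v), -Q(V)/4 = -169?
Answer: I*sqrt(84815) ≈ 291.23*I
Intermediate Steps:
Q(V) = 676 (Q(V) = -4*(-169) = 676)
y(D) = D + 2*D**2 (y(D) = (D**2 + D**2) + D = 2*D**2 + D = D + 2*D**2)
j(v) = -v*(1 + 2*v)
sqrt(Q(-31) + j(-207)) = sqrt(676 - 1*(-207)*(1 + 2*(-207))) = sqrt(676 - 1*(-207)*(1 - 414)) = sqrt(676 - 1*(-207)*(-413)) = sqrt(676 - 85491) = sqrt(-84815) = I*sqrt(84815)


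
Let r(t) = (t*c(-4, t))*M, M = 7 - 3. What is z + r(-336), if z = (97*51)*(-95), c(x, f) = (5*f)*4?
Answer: 8561715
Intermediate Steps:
M = 4
c(x, f) = 20*f
z = -469965 (z = 4947*(-95) = -469965)
r(t) = 80*t**2 (r(t) = (t*(20*t))*4 = (20*t**2)*4 = 80*t**2)
z + r(-336) = -469965 + 80*(-336)**2 = -469965 + 80*112896 = -469965 + 9031680 = 8561715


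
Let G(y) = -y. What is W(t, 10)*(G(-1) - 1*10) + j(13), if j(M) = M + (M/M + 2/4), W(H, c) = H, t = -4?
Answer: 101/2 ≈ 50.500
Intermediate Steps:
j(M) = 3/2 + M (j(M) = M + (1 + 2*(¼)) = M + (1 + ½) = M + 3/2 = 3/2 + M)
W(t, 10)*(G(-1) - 1*10) + j(13) = -4*(-1*(-1) - 1*10) + (3/2 + 13) = -4*(1 - 10) + 29/2 = -4*(-9) + 29/2 = 36 + 29/2 = 101/2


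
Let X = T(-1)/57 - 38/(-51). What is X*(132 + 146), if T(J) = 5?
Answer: 74782/323 ≈ 231.52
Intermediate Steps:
X = 269/323 (X = 5/57 - 38/(-51) = 5*(1/57) - 38*(-1/51) = 5/57 + 38/51 = 269/323 ≈ 0.83282)
X*(132 + 146) = 269*(132 + 146)/323 = (269/323)*278 = 74782/323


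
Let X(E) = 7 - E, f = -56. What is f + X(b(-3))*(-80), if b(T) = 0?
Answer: -616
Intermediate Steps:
f + X(b(-3))*(-80) = -56 + (7 - 1*0)*(-80) = -56 + (7 + 0)*(-80) = -56 + 7*(-80) = -56 - 560 = -616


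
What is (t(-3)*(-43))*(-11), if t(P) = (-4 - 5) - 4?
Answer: -6149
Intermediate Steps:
t(P) = -13 (t(P) = -9 - 4 = -13)
(t(-3)*(-43))*(-11) = -13*(-43)*(-11) = 559*(-11) = -6149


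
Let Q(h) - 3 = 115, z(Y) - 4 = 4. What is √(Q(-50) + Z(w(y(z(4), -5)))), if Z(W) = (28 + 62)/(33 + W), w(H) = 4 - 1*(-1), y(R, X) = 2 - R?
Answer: √43453/19 ≈ 10.971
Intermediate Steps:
z(Y) = 8 (z(Y) = 4 + 4 = 8)
Q(h) = 118 (Q(h) = 3 + 115 = 118)
w(H) = 5 (w(H) = 4 + 1 = 5)
Z(W) = 90/(33 + W)
√(Q(-50) + Z(w(y(z(4), -5)))) = √(118 + 90/(33 + 5)) = √(118 + 90/38) = √(118 + 90*(1/38)) = √(118 + 45/19) = √(2287/19) = √43453/19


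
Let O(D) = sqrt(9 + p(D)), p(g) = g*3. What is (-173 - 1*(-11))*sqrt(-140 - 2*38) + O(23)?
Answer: sqrt(78) - 972*I*sqrt(6) ≈ 8.8318 - 2380.9*I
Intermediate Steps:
p(g) = 3*g
O(D) = sqrt(9 + 3*D)
(-173 - 1*(-11))*sqrt(-140 - 2*38) + O(23) = (-173 - 1*(-11))*sqrt(-140 - 2*38) + sqrt(9 + 3*23) = (-173 + 11)*sqrt(-140 - 76) + sqrt(9 + 69) = -972*I*sqrt(6) + sqrt(78) = sqrt(78) - 972*I*sqrt(6)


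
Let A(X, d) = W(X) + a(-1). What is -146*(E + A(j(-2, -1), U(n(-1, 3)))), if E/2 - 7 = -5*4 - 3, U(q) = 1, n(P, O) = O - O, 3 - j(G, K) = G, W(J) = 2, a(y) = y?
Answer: 4526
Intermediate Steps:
j(G, K) = 3 - G
n(P, O) = 0
E = -32 (E = 14 + 2*(-5*4 - 3) = 14 + 2*(-20 - 3) = 14 + 2*(-23) = 14 - 46 = -32)
A(X, d) = 1 (A(X, d) = 2 - 1 = 1)
-146*(E + A(j(-2, -1), U(n(-1, 3)))) = -146*(-32 + 1) = -146*(-31) = 4526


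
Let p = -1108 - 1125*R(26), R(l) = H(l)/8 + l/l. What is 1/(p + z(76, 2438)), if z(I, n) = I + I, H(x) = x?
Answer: -4/22949 ≈ -0.00017430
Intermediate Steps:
z(I, n) = 2*I
R(l) = 1 + l/8 (R(l) = l/8 + l/l = l*(1/8) + 1 = l/8 + 1 = 1 + l/8)
p = -23557/4 (p = -1108 - 1125*(1 + (1/8)*26) = -1108 - 1125*(1 + 13/4) = -1108 - 1125*17/4 = -1108 - 19125/4 = -23557/4 ≈ -5889.3)
1/(p + z(76, 2438)) = 1/(-23557/4 + 2*76) = 1/(-23557/4 + 152) = 1/(-22949/4) = -4/22949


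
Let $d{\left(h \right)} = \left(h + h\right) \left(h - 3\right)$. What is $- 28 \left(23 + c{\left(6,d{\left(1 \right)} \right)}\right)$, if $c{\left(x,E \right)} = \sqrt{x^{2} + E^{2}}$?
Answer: $-644 - 56 \sqrt{13} \approx -845.91$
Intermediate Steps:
$d{\left(h \right)} = 2 h \left(-3 + h\right)$
$c{\left(x,E \right)} = \sqrt{E^{2} + x^{2}}$
$- 28 \left(23 + c{\left(6,d{\left(1 \right)} \right)}\right) = - 28 \left(23 + \sqrt{\left(2 \cdot 1 \left(-3 + 1\right)\right)^{2} + 6^{2}}\right) = - 28 \left(23 + \sqrt{\left(2 \cdot 1 \left(-2\right)\right)^{2} + 36}\right) = - 28 \left(23 + \sqrt{\left(-4\right)^{2} + 36}\right) = - 28 \left(23 + \sqrt{16 + 36}\right) = - 28 \left(23 + \sqrt{52}\right) = - 28 \left(23 + 2 \sqrt{13}\right) = -644 - 56 \sqrt{13}$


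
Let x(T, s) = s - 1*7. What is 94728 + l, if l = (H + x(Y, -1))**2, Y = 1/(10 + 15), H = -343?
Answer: 217929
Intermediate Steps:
Y = 1/25 ≈ 0.040000
x(T, s) = -7 + s (x(T, s) = s - 7 = -7 + s)
l = 123201 (l = (-343 + (-7 - 1))**2 = (-343 - 8)**2 = (-351)**2 = 123201)
94728 + l = 94728 + 123201 = 217929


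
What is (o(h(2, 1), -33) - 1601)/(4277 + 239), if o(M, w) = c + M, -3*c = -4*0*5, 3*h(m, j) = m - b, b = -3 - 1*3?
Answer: -4795/13548 ≈ -0.35393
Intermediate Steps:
b = -6 (b = -3 - 3 = -6)
h(m, j) = 2 + m/3 (h(m, j) = (m - 1*(-6))/3 = (m + 6)/3 = (6 + m)/3 = 2 + m/3)
c = 0 (c = -(-4*0)*5/3 = -0*5 = -1/3*0 = 0)
o(M, w) = M (o(M, w) = 0 + M = M)
(o(h(2, 1), -33) - 1601)/(4277 + 239) = ((2 + (1/3)*2) - 1601)/(4277 + 239) = ((2 + 2/3) - 1601)/4516 = (8/3 - 1601)*(1/4516) = -4795/3*1/4516 = -4795/13548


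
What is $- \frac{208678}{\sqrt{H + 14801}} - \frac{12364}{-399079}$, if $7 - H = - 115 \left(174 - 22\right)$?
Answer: $\frac{12364}{399079} - \frac{104339 \sqrt{2018}}{4036} \approx -1161.3$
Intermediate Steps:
$H = 17487$ ($H = 7 - - 115 \left(174 - 22\right) = 7 - \left(-115\right) 152 = 7 - -17480 = 7 + 17480 = 17487$)
$- \frac{208678}{\sqrt{H + 14801}} - \frac{12364}{-399079} = - \frac{208678}{\sqrt{17487 + 14801}} - \frac{12364}{-399079} = - \frac{208678}{\sqrt{32288}} - - \frac{12364}{399079} = - \frac{208678}{4 \sqrt{2018}} + \frac{12364}{399079} = - 208678 \frac{\sqrt{2018}}{8072} + \frac{12364}{399079} = - \frac{104339 \sqrt{2018}}{4036} + \frac{12364}{399079} = \frac{12364}{399079} - \frac{104339 \sqrt{2018}}{4036}$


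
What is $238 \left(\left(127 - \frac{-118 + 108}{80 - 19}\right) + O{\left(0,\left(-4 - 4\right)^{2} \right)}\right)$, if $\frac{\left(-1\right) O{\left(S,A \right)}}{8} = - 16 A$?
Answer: $\frac{120777622}{61} \approx 1.98 \cdot 10^{6}$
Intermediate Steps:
$O{\left(S,A \right)} = 128 A$ ($O{\left(S,A \right)} = - 8 \left(- 16 A\right) = 128 A$)
$238 \left(\left(127 - \frac{-118 + 108}{80 - 19}\right) + O{\left(0,\left(-4 - 4\right)^{2} \right)}\right) = 238 \left(\left(127 - \frac{-118 + 108}{80 - 19}\right) + 128 \left(-4 - 4\right)^{2}\right) = 238 \left(\left(127 - - \frac{10}{61}\right) + 128 \left(-8\right)^{2}\right) = 238 \left(\left(127 - \left(-10\right) \frac{1}{61}\right) + 128 \cdot 64\right) = 238 \left(\left(127 - - \frac{10}{61}\right) + 8192\right) = 238 \left(\left(127 + \frac{10}{61}\right) + 8192\right) = 238 \left(\frac{7757}{61} + 8192\right) = 238 \cdot \frac{507469}{61} = \frac{120777622}{61}$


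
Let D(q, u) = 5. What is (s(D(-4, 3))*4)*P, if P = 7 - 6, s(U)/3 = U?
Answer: 60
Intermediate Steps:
s(U) = 3*U
P = 1
(s(D(-4, 3))*4)*P = ((3*5)*4)*1 = (15*4)*1 = 60*1 = 60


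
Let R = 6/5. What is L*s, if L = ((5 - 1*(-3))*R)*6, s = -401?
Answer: -115488/5 ≈ -23098.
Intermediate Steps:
R = 6/5 (R = 6*(⅕) = 6/5 ≈ 1.2000)
L = 288/5 (L = ((5 - 1*(-3))*(6/5))*6 = ((5 + 3)*(6/5))*6 = (8*(6/5))*6 = (48/5)*6 = 288/5 ≈ 57.600)
L*s = (288/5)*(-401) = -115488/5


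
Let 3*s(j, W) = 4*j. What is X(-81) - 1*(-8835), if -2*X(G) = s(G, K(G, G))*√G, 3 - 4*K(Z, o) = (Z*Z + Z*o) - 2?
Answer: 8835 + 486*I ≈ 8835.0 + 486.0*I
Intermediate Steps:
K(Z, o) = 5/4 - Z²/4 - Z*o/4 (K(Z, o) = ¾ - ((Z*Z + Z*o) - 2)/4 = ¾ - ((Z² + Z*o) - 2)/4 = ¾ - (-2 + Z² + Z*o)/4 = ¾ + (½ - Z²/4 - Z*o/4) = 5/4 - Z²/4 - Z*o/4)
s(j, W) = 4*j/3 (s(j, W) = (4*j)/3 = 4*j/3)
X(G) = -2*G^(3/2)/3 (X(G) = -4*G/3*√G/2 = -2*G^(3/2)/3)
X(-81) - 1*(-8835) = -(-486)*I - 1*(-8835) = -(-486)*I + 8835 = 486*I + 8835 = 8835 + 486*I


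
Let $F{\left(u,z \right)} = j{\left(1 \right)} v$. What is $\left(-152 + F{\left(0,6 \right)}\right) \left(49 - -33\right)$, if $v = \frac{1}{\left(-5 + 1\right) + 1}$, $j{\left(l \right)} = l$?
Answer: $- \frac{37474}{3} \approx -12491.0$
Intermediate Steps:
$v = - \frac{1}{3}$ ($v = \frac{1}{-4 + 1} = \frac{1}{-3} = - \frac{1}{3} \approx -0.33333$)
$F{\left(u,z \right)} = - \frac{1}{3}$ ($F{\left(u,z \right)} = 1 \left(- \frac{1}{3}\right) = - \frac{1}{3}$)
$\left(-152 + F{\left(0,6 \right)}\right) \left(49 - -33\right) = \left(-152 - \frac{1}{3}\right) \left(49 - -33\right) = - \frac{457 \left(49 + 33\right)}{3} = \left(- \frac{457}{3}\right) 82 = - \frac{37474}{3}$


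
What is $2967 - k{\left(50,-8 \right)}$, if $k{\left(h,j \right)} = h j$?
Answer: $3367$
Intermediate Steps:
$2967 - k{\left(50,-8 \right)} = 2967 - 50 \left(-8\right) = 2967 - -400 = 2967 + 400 = 3367$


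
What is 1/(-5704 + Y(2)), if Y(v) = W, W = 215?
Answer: -1/5489 ≈ -0.00018218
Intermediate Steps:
Y(v) = 215
1/(-5704 + Y(2)) = 1/(-5704 + 215) = 1/(-5489) = -1/5489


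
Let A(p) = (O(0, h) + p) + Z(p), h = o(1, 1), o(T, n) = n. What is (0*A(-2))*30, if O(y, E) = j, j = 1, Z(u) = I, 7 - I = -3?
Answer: 0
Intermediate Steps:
I = 10 (I = 7 - 1*(-3) = 7 + 3 = 10)
h = 1
Z(u) = 10
O(y, E) = 1
A(p) = 11 + p (A(p) = (1 + p) + 10 = 11 + p)
(0*A(-2))*30 = (0*(11 - 2))*30 = (0*9)*30 = 0*30 = 0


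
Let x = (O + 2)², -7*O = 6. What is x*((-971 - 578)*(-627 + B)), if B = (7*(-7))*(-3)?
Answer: 47585280/49 ≈ 9.7113e+5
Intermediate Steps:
O = -6/7 (O = -⅐*6 = -6/7 ≈ -0.85714)
B = 147 (B = -49*(-3) = 147)
x = 64/49 (x = (-6/7 + 2)² = (8/7)² = 64/49 ≈ 1.3061)
x*((-971 - 578)*(-627 + B)) = 64*((-971 - 578)*(-627 + 147))/49 = 64*(-1549*(-480))/49 = (64/49)*743520 = 47585280/49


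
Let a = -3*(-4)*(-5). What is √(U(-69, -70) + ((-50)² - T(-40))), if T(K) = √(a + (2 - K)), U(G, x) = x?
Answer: √(2430 - 3*I*√2) ≈ 49.295 - 0.043*I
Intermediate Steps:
a = -60 (a = 12*(-5) = -60)
T(K) = √(-58 - K) (T(K) = √(-60 + (2 - K)) = √(-58 - K))
√(U(-69, -70) + ((-50)² - T(-40))) = √(-70 + ((-50)² - √(-58 - 1*(-40)))) = √(-70 + (2500 - √(-58 + 40))) = √(-70 + (2500 - √(-18))) = √(-70 + (2500 - 3*I*√2)) = √(2430 - 3*I*√2)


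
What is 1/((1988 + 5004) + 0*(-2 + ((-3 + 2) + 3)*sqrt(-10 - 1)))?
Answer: 1/6992 ≈ 0.00014302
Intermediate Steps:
1/((1988 + 5004) + 0*(-2 + ((-3 + 2) + 3)*sqrt(-10 - 1))) = 1/(6992 + 0*(-2 + (-1 + 3)*sqrt(-11))) = 1/(6992 + 0*(-2 + 2*(I*sqrt(11)))) = 1/(6992 + 0*(-2 + 2*I*sqrt(11))) = 1/(6992 + 0) = 1/6992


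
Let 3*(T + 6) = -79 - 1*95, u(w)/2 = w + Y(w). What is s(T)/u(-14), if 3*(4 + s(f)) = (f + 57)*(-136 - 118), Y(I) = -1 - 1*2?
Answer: -883/51 ≈ -17.314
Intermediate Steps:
Y(I) = -3 (Y(I) = -1 - 2 = -3)
u(w) = -6 + 2*w (u(w) = 2*(w - 3) = 2*(-3 + w) = -6 + 2*w)
T = -64 (T = -6 + (-79 - 1*95)/3 = -6 + (-79 - 95)/3 = -6 + (⅓)*(-174) = -6 - 58 = -64)
s(f) = -4830 - 254*f/3 (s(f) = -4 + ((f + 57)*(-136 - 118))/3 = -4 + ((57 + f)*(-254))/3 = -4 + (-14478 - 254*f)/3 = -4 + (-4826 - 254*f/3) = -4830 - 254*f/3)
s(T)/u(-14) = (-4830 - 254/3*(-64))/(-6 + 2*(-14)) = (-4830 + 16256/3)/(-6 - 28) = (1766/3)/(-34) = (1766/3)*(-1/34) = -883/51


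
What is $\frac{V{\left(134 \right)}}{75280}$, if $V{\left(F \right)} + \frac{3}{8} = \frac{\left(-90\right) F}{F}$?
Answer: $- \frac{723}{602240} \approx -0.0012005$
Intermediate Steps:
$V{\left(F \right)} = - \frac{723}{8}$ ($V{\left(F \right)} = - \frac{3}{8} + \frac{\left(-90\right) F}{F} = - \frac{3}{8} - 90 = - \frac{723}{8}$)
$\frac{V{\left(134 \right)}}{75280} = - \frac{723}{8 \cdot 75280} = \left(- \frac{723}{8}\right) \frac{1}{75280} = - \frac{723}{602240}$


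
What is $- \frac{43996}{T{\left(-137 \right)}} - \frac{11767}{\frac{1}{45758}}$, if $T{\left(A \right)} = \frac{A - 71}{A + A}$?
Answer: $- \frac{14000800899}{26} \approx -5.3849 \cdot 10^{8}$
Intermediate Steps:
$T{\left(A \right)} = \frac{-71 + A}{2 A}$
$- \frac{43996}{T{\left(-137 \right)}} - \frac{11767}{\frac{1}{45758}} = - \frac{43996}{\frac{1}{2} \frac{1}{-137} \left(-71 - 137\right)} - \frac{11767}{\frac{1}{45758}} = - \frac{43996}{\frac{1}{2} \left(- \frac{1}{137}\right) \left(-208\right)} - 11767 \frac{1}{\frac{1}{45758}} = - \frac{43996}{\frac{104}{137}} - 538434386 = \left(-43996\right) \frac{137}{104} - 538434386 = - \frac{1506863}{26} - 538434386 = - \frac{14000800899}{26}$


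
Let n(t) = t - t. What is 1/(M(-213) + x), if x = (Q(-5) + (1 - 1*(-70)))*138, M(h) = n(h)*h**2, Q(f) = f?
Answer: 1/9108 ≈ 0.00010979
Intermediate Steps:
n(t) = 0
M(h) = 0 (M(h) = 0*h**2 = 0)
x = 9108 (x = (-5 + (1 - 1*(-70)))*138 = (-5 + (1 + 70))*138 = (-5 + 71)*138 = 66*138 = 9108)
1/(M(-213) + x) = 1/(0 + 9108) = 1/9108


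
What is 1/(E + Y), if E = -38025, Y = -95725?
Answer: -1/133750 ≈ -7.4766e-6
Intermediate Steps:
1/(E + Y) = 1/(-38025 - 95725) = 1/(-133750) = -1/133750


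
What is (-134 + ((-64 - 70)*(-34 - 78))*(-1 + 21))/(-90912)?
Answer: -150013/45456 ≈ -3.3002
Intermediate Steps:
(-134 + ((-64 - 70)*(-34 - 78))*(-1 + 21))/(-90912) = (-134 - 134*(-112)*20)*(-1/90912) = (-134 + 15008*20)*(-1/90912) = (-134 + 300160)*(-1/90912) = 300026*(-1/90912) = -150013/45456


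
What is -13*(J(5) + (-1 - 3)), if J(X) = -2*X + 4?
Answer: 130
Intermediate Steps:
J(X) = 4 - 2*X
-13*(J(5) + (-1 - 3)) = -13*((4 - 2*5) + (-1 - 3)) = -13*((4 - 10) - 4) = -13*(-6 - 4) = -13*(-10) = 130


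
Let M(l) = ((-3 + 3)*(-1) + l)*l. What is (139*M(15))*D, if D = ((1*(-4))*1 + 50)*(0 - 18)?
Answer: -25895700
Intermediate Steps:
M(l) = l² (M(l) = (0*(-1) + l)*l = (0 + l)*l = l*l = l²)
D = -828 (D = (-4*1 + 50)*(-18) = (-4 + 50)*(-18) = 46*(-18) = -828)
(139*M(15))*D = (139*15²)*(-828) = (139*225)*(-828) = 31275*(-828) = -25895700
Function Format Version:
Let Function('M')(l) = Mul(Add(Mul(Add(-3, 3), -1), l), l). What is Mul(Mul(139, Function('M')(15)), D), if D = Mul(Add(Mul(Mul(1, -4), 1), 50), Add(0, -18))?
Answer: -25895700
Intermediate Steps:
Function('M')(l) = Pow(l, 2) (Function('M')(l) = Mul(Add(Mul(0, -1), l), l) = Mul(Add(0, l), l) = Mul(l, l) = Pow(l, 2))
D = -828 (D = Mul(Add(Mul(-4, 1), 50), -18) = Mul(Add(-4, 50), -18) = Mul(46, -18) = -828)
Mul(Mul(139, Function('M')(15)), D) = Mul(Mul(139, Pow(15, 2)), -828) = Mul(Mul(139, 225), -828) = Mul(31275, -828) = -25895700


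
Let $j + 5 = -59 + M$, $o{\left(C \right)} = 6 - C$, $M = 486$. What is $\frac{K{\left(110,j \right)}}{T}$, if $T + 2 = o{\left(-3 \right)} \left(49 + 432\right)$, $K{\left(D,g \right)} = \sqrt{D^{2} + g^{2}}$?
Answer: $\frac{2 \sqrt{47546}}{4327} \approx 0.10079$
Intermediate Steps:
$j = 422$ ($j = -5 + \left(-59 + 486\right) = -5 + 427 = 422$)
$T = 4327$ ($T = -2 + \left(6 - -3\right) \left(49 + 432\right) = -2 + \left(6 + 3\right) 481 = -2 + 9 \cdot 481 = -2 + 4329 = 4327$)
$\frac{K{\left(110,j \right)}}{T} = \frac{\sqrt{110^{2} + 422^{2}}}{4327} = \sqrt{12100 + 178084} \cdot \frac{1}{4327} = \sqrt{190184} \cdot \frac{1}{4327} = 2 \sqrt{47546} \cdot \frac{1}{4327} = \frac{2 \sqrt{47546}}{4327}$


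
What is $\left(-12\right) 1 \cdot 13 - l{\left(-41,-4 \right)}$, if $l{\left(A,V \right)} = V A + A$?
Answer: $-279$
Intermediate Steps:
$l{\left(A,V \right)} = A + A V$ ($l{\left(A,V \right)} = A V + A = A + A V$)
$\left(-12\right) 1 \cdot 13 - l{\left(-41,-4 \right)} = \left(-12\right) 1 \cdot 13 - - 41 \left(1 - 4\right) = \left(-12\right) 13 - \left(-41\right) \left(-3\right) = -156 - 123 = -279$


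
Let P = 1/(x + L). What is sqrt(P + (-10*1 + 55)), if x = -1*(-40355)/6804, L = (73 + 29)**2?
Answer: 3*sqrt(511916548358969)/10118453 ≈ 6.7082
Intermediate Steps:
L = 10404 (L = 102**2 = 10404)
x = 5765/972 (x = 40355*(1/6804) = 5765/972 ≈ 5.9311)
P = 972/10118453 (P = 1/(5765/972 + 10404) = 1/(10118453/972) = 972/10118453 ≈ 9.6062e-5)
sqrt(P + (-10*1 + 55)) = sqrt(972/10118453 + (-10*1 + 55)) = sqrt(972/10118453 + (-10 + 55)) = sqrt(972/10118453 + 45) = sqrt(455331357/10118453) = 3*sqrt(511916548358969)/10118453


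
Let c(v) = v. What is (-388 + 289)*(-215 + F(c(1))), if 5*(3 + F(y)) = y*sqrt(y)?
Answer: 107811/5 ≈ 21562.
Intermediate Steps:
F(y) = -3 + y**(3/2)/5 (F(y) = -3 + (y*sqrt(y))/5 = -3 + y**(3/2)/5)
(-388 + 289)*(-215 + F(c(1))) = (-388 + 289)*(-215 + (-3 + 1**(3/2)/5)) = -99*(-215 + (-3 + (1/5)*1)) = -99*(-215 + (-3 + 1/5)) = -99*(-215 - 14/5) = -99*(-1089/5) = 107811/5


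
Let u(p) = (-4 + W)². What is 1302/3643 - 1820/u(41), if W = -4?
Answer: -1636733/58288 ≈ -28.080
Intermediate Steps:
u(p) = 64 (u(p) = (-4 - 4)² = (-8)² = 64)
1302/3643 - 1820/u(41) = 1302/3643 - 1820/64 = 1302*(1/3643) - 1820*1/64 = 1302/3643 - 455/16 = -1636733/58288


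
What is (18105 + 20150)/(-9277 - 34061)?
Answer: -38255/43338 ≈ -0.88271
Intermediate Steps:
(18105 + 20150)/(-9277 - 34061) = 38255/(-43338) = 38255*(-1/43338) = -38255/43338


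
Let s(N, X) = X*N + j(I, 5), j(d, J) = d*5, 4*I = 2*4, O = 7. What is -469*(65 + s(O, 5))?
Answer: -51590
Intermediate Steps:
I = 2 (I = (2*4)/4 = (¼)*8 = 2)
j(d, J) = 5*d
s(N, X) = 10 + N*X (s(N, X) = X*N + 5*2 = N*X + 10 = 10 + N*X)
-469*(65 + s(O, 5)) = -469*(65 + (10 + 7*5)) = -469*(65 + (10 + 35)) = -469*(65 + 45) = -469*110 = -51590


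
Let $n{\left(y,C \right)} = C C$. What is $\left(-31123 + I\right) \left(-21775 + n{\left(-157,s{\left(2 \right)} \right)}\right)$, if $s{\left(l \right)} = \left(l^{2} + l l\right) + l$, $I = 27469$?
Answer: $79200450$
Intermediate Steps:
$s{\left(l \right)} = l + 2 l^{2}$ ($s{\left(l \right)} = \left(l^{2} + l^{2}\right) + l = 2 l^{2} + l = l + 2 l^{2}$)
$n{\left(y,C \right)} = C^{2}$
$\left(-31123 + I\right) \left(-21775 + n{\left(-157,s{\left(2 \right)} \right)}\right) = \left(-31123 + 27469\right) \left(-21775 + \left(2 \left(1 + 2 \cdot 2\right)\right)^{2}\right) = - 3654 \left(-21775 + \left(2 \left(1 + 4\right)\right)^{2}\right) = - 3654 \left(-21775 + \left(2 \cdot 5\right)^{2}\right) = - 3654 \left(-21775 + 10^{2}\right) = - 3654 \left(-21775 + 100\right) = \left(-3654\right) \left(-21675\right) = 79200450$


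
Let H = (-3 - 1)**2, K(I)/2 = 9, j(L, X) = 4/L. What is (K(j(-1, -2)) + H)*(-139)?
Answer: -4726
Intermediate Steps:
K(I) = 18 (K(I) = 2*9 = 18)
H = 16 (H = (-4)**2 = 16)
(K(j(-1, -2)) + H)*(-139) = (18 + 16)*(-139) = 34*(-139) = -4726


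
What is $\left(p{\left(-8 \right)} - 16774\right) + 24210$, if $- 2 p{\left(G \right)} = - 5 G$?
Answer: $7416$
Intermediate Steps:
$p{\left(G \right)} = \frac{5 G}{2}$ ($p{\left(G \right)} = - \frac{\left(-5\right) G}{2} = \frac{5 G}{2}$)
$\left(p{\left(-8 \right)} - 16774\right) + 24210 = \left(\frac{5}{2} \left(-8\right) - 16774\right) + 24210 = \left(-20 - 16774\right) + 24210 = -16794 + 24210 = 7416$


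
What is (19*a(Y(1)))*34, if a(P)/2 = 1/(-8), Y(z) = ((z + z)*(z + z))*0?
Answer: -323/2 ≈ -161.50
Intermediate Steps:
Y(z) = 0 (Y(z) = ((2*z)*(2*z))*0 = (4*z²)*0 = 0)
a(P) = -¼ (a(P) = 2/(-8) = 2*(-⅛) = -¼)
(19*a(Y(1)))*34 = (19*(-¼))*34 = -19/4*34 = -323/2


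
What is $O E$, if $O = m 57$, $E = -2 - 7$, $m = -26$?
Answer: $13338$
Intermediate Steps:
$E = -9$ ($E = -2 - 7 = -9$)
$O = -1482$ ($O = \left(-26\right) 57 = -1482$)
$O E = \left(-1482\right) \left(-9\right) = 13338$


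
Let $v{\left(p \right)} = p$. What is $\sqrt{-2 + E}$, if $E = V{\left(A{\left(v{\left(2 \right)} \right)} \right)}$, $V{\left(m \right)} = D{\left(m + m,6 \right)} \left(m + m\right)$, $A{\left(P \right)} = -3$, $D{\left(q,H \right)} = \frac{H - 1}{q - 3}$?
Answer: $\frac{2 \sqrt{3}}{3} \approx 1.1547$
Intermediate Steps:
$D{\left(q,H \right)} = \frac{-1 + H}{-3 + q}$
$V{\left(m \right)} = \frac{10 m}{-3 + 2 m}$ ($V{\left(m \right)} = \frac{-1 + 6}{-3 + \left(m + m\right)} \left(m + m\right) = \frac{1}{-3 + 2 m} 5 \cdot 2 m = \frac{5}{-3 + 2 m} 2 m = \frac{10 m}{-3 + 2 m}$)
$E = \frac{10}{3}$ ($E = 10 \left(-3\right) \frac{1}{-3 + 2 \left(-3\right)} = 10 \left(-3\right) \frac{1}{-3 - 6} = 10 \left(-3\right) \frac{1}{-9} = 10 \left(-3\right) \left(- \frac{1}{9}\right) = \frac{10}{3} \approx 3.3333$)
$\sqrt{-2 + E} = \sqrt{-2 + \frac{10}{3}} = \sqrt{\frac{4}{3}} = \frac{2 \sqrt{3}}{3}$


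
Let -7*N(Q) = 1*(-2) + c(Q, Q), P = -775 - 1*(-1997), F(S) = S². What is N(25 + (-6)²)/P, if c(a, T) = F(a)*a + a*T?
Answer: -115350/4277 ≈ -26.970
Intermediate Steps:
c(a, T) = a³ + T*a (c(a, T) = a²*a + a*T = a³ + T*a)
P = 1222 (P = -775 + 1997 = 1222)
N(Q) = 2/7 - Q*(Q + Q²)/7 (N(Q) = -(1*(-2) + Q*(Q + Q²))/7 = -(-2 + Q*(Q + Q²))/7 = 2/7 - Q*(Q + Q²)/7)
N(25 + (-6)²)/P = (2/7 - (25 + (-6)²)²*(1 + (25 + (-6)²))/7)/1222 = (2/7 - (25 + 36)²*(1 + (25 + 36))/7)*(1/1222) = (2/7 - ⅐*61²*(1 + 61))*(1/1222) = (2/7 - ⅐*3721*62)*(1/1222) = (2/7 - 230702/7)*(1/1222) = -230700/7*1/1222 = -115350/4277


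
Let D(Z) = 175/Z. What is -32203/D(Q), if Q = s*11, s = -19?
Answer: 6730427/175 ≈ 38460.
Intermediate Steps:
Q = -209 (Q = -19*11 = -209)
-32203/D(Q) = -32203/(175/(-209)) = -32203/(175*(-1/209)) = -32203/(-175/209) = -32203*(-209/175) = 6730427/175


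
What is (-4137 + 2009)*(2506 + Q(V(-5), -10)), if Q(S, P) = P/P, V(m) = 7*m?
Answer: -5334896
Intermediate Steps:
Q(S, P) = 1
(-4137 + 2009)*(2506 + Q(V(-5), -10)) = (-4137 + 2009)*(2506 + 1) = -2128*2507 = -5334896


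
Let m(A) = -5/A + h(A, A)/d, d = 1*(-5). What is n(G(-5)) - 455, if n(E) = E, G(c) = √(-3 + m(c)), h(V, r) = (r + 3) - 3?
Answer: -455 + I ≈ -455.0 + 1.0*I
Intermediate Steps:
h(V, r) = r (h(V, r) = (3 + r) - 3 = r)
d = -5
m(A) = -5/A - A/5 (m(A) = -5/A + A/(-5) = -5/A + A*(-⅕) = -5/A - A/5)
G(c) = √(-3 - 5/c - c/5) (G(c) = √(-3 + (-5/c - c/5)) = √(-3 - 5/c - c/5))
n(G(-5)) - 455 = √(-75 - 125/(-5) - 5*(-5))/5 - 455 = √(-75 - 125*(-⅕) + 25)/5 - 455 = √(-75 + 25 + 25)/5 - 455 = √(-25)/5 - 455 = (5*I)/5 - 455 = I - 455 = -455 + I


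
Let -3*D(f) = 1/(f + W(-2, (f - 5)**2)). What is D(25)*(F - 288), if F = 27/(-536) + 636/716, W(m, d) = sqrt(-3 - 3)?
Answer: 229595675/60540664 - 9183827*I*sqrt(6)/60540664 ≈ 3.7924 - 0.37158*I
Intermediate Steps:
W(m, d) = I*sqrt(6) (W(m, d) = sqrt(-6) = I*sqrt(6))
D(f) = -1/(3*(f + I*sqrt(6)))
F = 80391/95944 (F = 27*(-1/536) + 636*(1/716) = -27/536 + 159/179 = 80391/95944 ≈ 0.83790)
D(25)*(F - 288) = (-1/(3*25 + 3*I*sqrt(6)))*(80391/95944 - 288) = -1/(75 + 3*I*sqrt(6))*(-27551481/95944) = 27551481/(95944*(75 + 3*I*sqrt(6)))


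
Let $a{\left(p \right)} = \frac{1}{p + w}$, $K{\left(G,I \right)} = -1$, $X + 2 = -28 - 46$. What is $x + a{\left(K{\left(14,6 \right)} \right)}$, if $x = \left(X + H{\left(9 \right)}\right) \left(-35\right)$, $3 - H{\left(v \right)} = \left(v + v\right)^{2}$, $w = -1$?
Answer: $\frac{27789}{2} \approx 13895.0$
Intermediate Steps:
$X = -76$ ($X = -2 - 74 = -76$)
$H{\left(v \right)} = 3 - 4 v^{2}$ ($H{\left(v \right)} = 3 - \left(v + v\right)^{2} = 3 - \left(2 v\right)^{2} = 3 - 4 v^{2}$)
$a{\left(p \right)} = \frac{1}{-1 + p}$ ($a{\left(p \right)} = \frac{1}{p - 1} = \frac{1}{-1 + p}$)
$x = 13895$ ($x = \left(-76 + \left(3 - 4 \cdot 9^{2}\right)\right) \left(-35\right) = \left(-76 + \left(3 - 324\right)\right) \left(-35\right) = \left(-76 - 321\right) \left(-35\right) = \left(-397\right) \left(-35\right) = 13895$)
$x + a{\left(K{\left(14,6 \right)} \right)} = 13895 + \frac{1}{-1 - 1} = 13895 + \frac{1}{-2} = 13895 - \frac{1}{2} = \frac{27789}{2}$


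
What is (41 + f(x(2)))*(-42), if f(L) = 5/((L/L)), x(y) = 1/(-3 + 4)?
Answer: -1932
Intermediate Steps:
x(y) = 1 (x(y) = 1/1 = 1)
f(L) = 5 (f(L) = 5/1 = 5*1 = 5)
(41 + f(x(2)))*(-42) = (41 + 5)*(-42) = 46*(-42) = -1932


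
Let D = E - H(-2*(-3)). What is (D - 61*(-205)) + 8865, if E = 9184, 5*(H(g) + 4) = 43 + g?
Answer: 152741/5 ≈ 30548.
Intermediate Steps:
H(g) = 23/5 + g/5 (H(g) = -4 + (43 + g)/5 = -4 + (43/5 + g/5) = 23/5 + g/5)
D = 45891/5 (D = 9184 - (23/5 + (-2*(-3))/5) = 9184 - (23/5 + (1/5)*6) = 9184 - (23/5 + 6/5) = 9184 - 1*29/5 = 9184 - 29/5 = 45891/5 ≈ 9178.2)
(D - 61*(-205)) + 8865 = (45891/5 - 61*(-205)) + 8865 = (45891/5 + 12505) + 8865 = 108416/5 + 8865 = 152741/5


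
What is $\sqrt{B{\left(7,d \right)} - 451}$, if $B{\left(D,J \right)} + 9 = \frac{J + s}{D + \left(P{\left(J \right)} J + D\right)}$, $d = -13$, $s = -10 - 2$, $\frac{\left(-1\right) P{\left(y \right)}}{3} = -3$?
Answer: $\frac{i \sqrt{4877565}}{103} \approx 21.442 i$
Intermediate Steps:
$P{\left(y \right)} = 9$ ($P{\left(y \right)} = \left(-3\right) \left(-3\right) = 9$)
$s = -12$
$B{\left(D,J \right)} = -9 + \frac{-12 + J}{2 D + 9 J}$ ($B{\left(D,J \right)} = -9 + \frac{J - 12}{D + \left(9 J + D\right)} = -9 + \frac{-12 + J}{D + \left(D + 9 J\right)} = -9 + \frac{-12 + J}{2 D + 9 J}$)
$\sqrt{B{\left(7,d \right)} - 451} = \sqrt{\frac{2 \left(-6 - -520 - 63\right)}{2 \cdot 7 + 9 \left(-13\right)} - 451} = \sqrt{\frac{2 \left(-6 + 520 - 63\right)}{14 - 117} - 451} = \sqrt{2 \frac{1}{-103} \cdot 451 - 451} = \sqrt{2 \left(- \frac{1}{103}\right) 451 - 451} = \sqrt{- \frac{902}{103} - 451} = \sqrt{- \frac{47355}{103}} = \frac{i \sqrt{4877565}}{103}$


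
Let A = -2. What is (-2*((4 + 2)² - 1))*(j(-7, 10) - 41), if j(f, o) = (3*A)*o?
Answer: 7070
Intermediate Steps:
j(f, o) = -6*o (j(f, o) = (3*(-2))*o = -6*o)
(-2*((4 + 2)² - 1))*(j(-7, 10) - 41) = (-2*((4 + 2)² - 1))*(-6*10 - 41) = (-2*(6² - 1))*(-60 - 41) = -2*(36 - 1)*(-101) = -2*35*(-101) = -70*(-101) = 7070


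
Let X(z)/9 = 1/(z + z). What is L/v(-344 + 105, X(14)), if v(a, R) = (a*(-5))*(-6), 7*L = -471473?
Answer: 471473/50190 ≈ 9.3938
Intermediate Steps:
L = -471473/7 (L = (⅐)*(-471473) = -471473/7 ≈ -67353.)
X(z) = 9/(2*z) (X(z) = 9/(z + z) = 9/((2*z)) = 9*(1/(2*z)) = 9/(2*z))
v(a, R) = 30*a (v(a, R) = -5*a*(-6) = 30*a)
L/v(-344 + 105, X(14)) = -471473*1/(30*(-344 + 105))/7 = -471473/(7*(30*(-239))) = -471473/7/(-7170) = -471473/7*(-1/7170) = 471473/50190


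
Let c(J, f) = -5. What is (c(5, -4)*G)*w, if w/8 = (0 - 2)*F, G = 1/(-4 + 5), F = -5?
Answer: -400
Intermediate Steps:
G = 1 (G = 1/1 = 1)
w = 80 (w = 8*((0 - 2)*(-5)) = 8*(-2*(-5)) = 8*10 = 80)
(c(5, -4)*G)*w = -5*1*80 = -5*80 = -400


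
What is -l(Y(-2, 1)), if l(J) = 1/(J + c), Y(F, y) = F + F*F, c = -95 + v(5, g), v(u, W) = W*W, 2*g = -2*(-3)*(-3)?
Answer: 1/12 ≈ 0.083333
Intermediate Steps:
g = -9 (g = (-2*(-3)*(-3))/2 = (6*(-3))/2 = (½)*(-18) = -9)
v(u, W) = W²
c = -14 (c = -95 + (-9)² = -95 + 81 = -14)
Y(F, y) = F + F²
l(J) = 1/(-14 + J) (l(J) = 1/(J - 14) = 1/(-14 + J))
-l(Y(-2, 1)) = -1/(-14 - 2*(1 - 2)) = -1/(-14 - 2*(-1)) = -1/(-14 + 2) = -1/(-12) = -1*(-1/12) = 1/12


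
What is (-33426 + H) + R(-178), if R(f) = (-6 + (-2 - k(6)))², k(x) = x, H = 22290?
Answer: -10940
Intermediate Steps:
R(f) = 196 (R(f) = (-6 + (-2 - 1*6))² = (-6 + (-2 - 6))² = (-6 - 8)² = (-14)² = 196)
(-33426 + H) + R(-178) = (-33426 + 22290) + 196 = -11136 + 196 = -10940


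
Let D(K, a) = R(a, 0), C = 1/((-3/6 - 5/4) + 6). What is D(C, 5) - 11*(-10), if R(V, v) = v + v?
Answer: 110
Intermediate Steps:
R(V, v) = 2*v
C = 4/17 (C = 1/((-3*⅙ - 5*¼) + 6) = 1/((-½ - 5/4) + 6) = 1/(-7/4 + 6) = 1/(17/4) = 4/17 ≈ 0.23529)
D(K, a) = 0 (D(K, a) = 2*0 = 0)
D(C, 5) - 11*(-10) = 0 - 11*(-10) = 0 + 110 = 110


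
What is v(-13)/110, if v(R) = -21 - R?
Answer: -4/55 ≈ -0.072727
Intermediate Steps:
v(-13)/110 = (-21 - 1*(-13))/110 = (-21 + 13)*(1/110) = -8*1/110 = -4/55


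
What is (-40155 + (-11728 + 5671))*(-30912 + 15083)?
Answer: 731489748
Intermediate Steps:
(-40155 + (-11728 + 5671))*(-30912 + 15083) = (-40155 - 6057)*(-15829) = -46212*(-15829) = 731489748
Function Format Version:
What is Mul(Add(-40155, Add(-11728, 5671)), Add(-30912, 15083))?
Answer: 731489748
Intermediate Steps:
Mul(Add(-40155, Add(-11728, 5671)), Add(-30912, 15083)) = Mul(Add(-40155, -6057), -15829) = Mul(-46212, -15829) = 731489748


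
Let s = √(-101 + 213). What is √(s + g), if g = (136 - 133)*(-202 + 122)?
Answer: 2*√(-60 + √7) ≈ 15.147*I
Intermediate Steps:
g = -240 (g = 3*(-80) = -240)
s = 4*√7 (s = √112 = 4*√7 ≈ 10.583)
√(s + g) = √(4*√7 - 240) = √(-240 + 4*√7)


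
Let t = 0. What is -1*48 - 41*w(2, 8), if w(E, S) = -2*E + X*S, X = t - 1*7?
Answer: 2412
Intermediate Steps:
X = -7 (X = 0 - 1*7 = 0 - 7 = -7)
w(E, S) = -7*S - 2*E (w(E, S) = -2*E - 7*S = -7*S - 2*E)
-1*48 - 41*w(2, 8) = -1*48 - 41*(-7*8 - 2*2) = -48 - 41*(-56 - 4) = -48 - 41*(-60) = -48 + 2460 = 2412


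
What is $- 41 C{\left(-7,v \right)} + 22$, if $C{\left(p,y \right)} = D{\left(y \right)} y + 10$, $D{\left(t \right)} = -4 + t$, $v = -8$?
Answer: $-4324$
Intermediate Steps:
$C{\left(p,y \right)} = 10 + y \left(-4 + y\right)$ ($C{\left(p,y \right)} = \left(-4 + y\right) y + 10 = y \left(-4 + y\right) + 10 = 10 + y \left(-4 + y\right)$)
$- 41 C{\left(-7,v \right)} + 22 = - 41 \left(10 - 8 \left(-4 - 8\right)\right) + 22 = - 41 \left(10 - -96\right) + 22 = - 41 \left(10 + 96\right) + 22 = \left(-41\right) 106 + 22 = -4346 + 22 = -4324$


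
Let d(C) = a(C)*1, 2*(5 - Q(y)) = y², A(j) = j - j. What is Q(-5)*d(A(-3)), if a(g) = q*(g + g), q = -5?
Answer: 0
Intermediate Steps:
A(j) = 0
a(g) = -10*g (a(g) = -5*(g + g) = -10*g)
Q(y) = 5 - y²/2
d(C) = -10*C (d(C) = -10*C*1 = -10*C)
Q(-5)*d(A(-3)) = (5 - ½*(-5)²)*(-10*0) = (5 - ½*25)*0 = (5 - 25/2)*0 = -15/2*0 = 0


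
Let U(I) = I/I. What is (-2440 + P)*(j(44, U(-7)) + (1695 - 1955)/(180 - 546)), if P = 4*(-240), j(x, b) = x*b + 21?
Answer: -40885000/183 ≈ -2.2342e+5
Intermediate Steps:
U(I) = 1
j(x, b) = 21 + b*x (j(x, b) = b*x + 21 = 21 + b*x)
P = -960
(-2440 + P)*(j(44, U(-7)) + (1695 - 1955)/(180 - 546)) = (-2440 - 960)*((21 + 1*44) + (1695 - 1955)/(180 - 546)) = -3400*((21 + 44) - 260/(-366)) = -3400*(65 - 260*(-1/366)) = -3400*(65 + 130/183) = -3400*12025/183 = -40885000/183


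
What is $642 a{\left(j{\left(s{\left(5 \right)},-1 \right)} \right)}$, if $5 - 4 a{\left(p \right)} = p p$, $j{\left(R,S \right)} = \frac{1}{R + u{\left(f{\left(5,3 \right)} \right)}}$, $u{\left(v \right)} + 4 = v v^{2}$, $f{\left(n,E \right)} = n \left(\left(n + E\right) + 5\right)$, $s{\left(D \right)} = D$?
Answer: $\frac{40349400333553}{50279626584} \approx 802.5$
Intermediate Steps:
$f{\left(n,E \right)} = n \left(5 + E + n\right)$ ($f{\left(n,E \right)} = n \left(\left(E + n\right) + 5\right) = n \left(5 + E + n\right)$)
$u{\left(v \right)} = -4 + v^{3}$ ($u{\left(v \right)} = -4 + v v^{2} = -4 + v^{3}$)
$j{\left(R,S \right)} = \frac{1}{274621 + R}$ ($j{\left(R,S \right)} = \frac{1}{R - \left(4 - \left(5 \left(5 + 3 + 5\right)\right)^{3}\right)} = \frac{1}{R - \left(4 - \left(5 \cdot 13\right)^{3}\right)} = \frac{1}{R - \left(4 - 65^{3}\right)} = \frac{1}{R + \left(-4 + 274625\right)} = \frac{1}{R + 274621} = \frac{1}{274621 + R}$)
$a{\left(p \right)} = \frac{5}{4} - \frac{p^{2}}{4}$ ($a{\left(p \right)} = \frac{5}{4} - \frac{p p}{4} = \frac{5}{4} - \frac{p^{2}}{4}$)
$642 a{\left(j{\left(s{\left(5 \right)},-1 \right)} \right)} = 642 \left(\frac{5}{4} - \frac{\left(\frac{1}{274621 + 5}\right)^{2}}{4}\right) = 642 \left(\frac{5}{4} - \frac{\left(\frac{1}{274626}\right)^{2}}{4}\right) = 642 \left(\frac{5}{4} - \frac{1}{4 \cdot 75419439876}\right) = 642 \left(\frac{5}{4} - \frac{1}{301677759504}\right) = 642 \cdot \frac{377097199379}{301677759504} = \frac{40349400333553}{50279626584}$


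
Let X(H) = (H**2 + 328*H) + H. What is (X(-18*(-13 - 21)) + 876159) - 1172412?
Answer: 279639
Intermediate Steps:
X(H) = H**2 + 329*H
(X(-18*(-13 - 21)) + 876159) - 1172412 = ((-18*(-13 - 21))*(329 - 18*(-13 - 21)) + 876159) - 1172412 = ((-18*(-34))*(329 - 18*(-34)) + 876159) - 1172412 = (612*(329 + 612) + 876159) - 1172412 = (612*941 + 876159) - 1172412 = (575892 + 876159) - 1172412 = 1452051 - 1172412 = 279639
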